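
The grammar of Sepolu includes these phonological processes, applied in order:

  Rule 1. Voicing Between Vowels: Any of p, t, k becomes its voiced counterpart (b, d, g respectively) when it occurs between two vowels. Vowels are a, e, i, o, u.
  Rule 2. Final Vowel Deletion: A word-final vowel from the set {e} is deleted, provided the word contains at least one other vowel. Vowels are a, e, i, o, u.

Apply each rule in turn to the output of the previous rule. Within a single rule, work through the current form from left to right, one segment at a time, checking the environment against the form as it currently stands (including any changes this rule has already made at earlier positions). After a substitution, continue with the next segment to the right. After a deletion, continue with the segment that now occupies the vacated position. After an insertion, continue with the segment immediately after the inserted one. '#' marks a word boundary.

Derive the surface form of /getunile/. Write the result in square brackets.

[gedunil]

Rule 1 Voicing Between Vowels: [getunile] → [gedunile]
Rule 2 Final Vowel Deletion: [gedunile] → [gedunil]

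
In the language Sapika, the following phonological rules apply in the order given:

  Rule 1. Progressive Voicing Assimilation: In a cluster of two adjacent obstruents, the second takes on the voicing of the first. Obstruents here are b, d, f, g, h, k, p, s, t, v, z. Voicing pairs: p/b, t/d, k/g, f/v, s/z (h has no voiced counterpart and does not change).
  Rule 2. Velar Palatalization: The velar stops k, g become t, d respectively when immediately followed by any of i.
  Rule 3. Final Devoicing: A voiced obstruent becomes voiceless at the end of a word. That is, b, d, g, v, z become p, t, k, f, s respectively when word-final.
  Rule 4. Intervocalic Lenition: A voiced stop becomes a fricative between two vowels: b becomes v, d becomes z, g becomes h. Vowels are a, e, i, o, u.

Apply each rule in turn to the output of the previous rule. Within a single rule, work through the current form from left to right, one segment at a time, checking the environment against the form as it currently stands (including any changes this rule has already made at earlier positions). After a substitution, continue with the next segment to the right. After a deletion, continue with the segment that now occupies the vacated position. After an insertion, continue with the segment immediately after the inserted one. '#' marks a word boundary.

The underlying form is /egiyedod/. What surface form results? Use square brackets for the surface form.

Rule 1 Progressive Voicing Assimilation: no change — [egiyedod]
Rule 2 Velar Palatalization: [egiyedod] → [ediyedod]
Rule 3 Final Devoicing: [ediyedod] → [ediyedot]
Rule 4 Intervocalic Lenition: [ediyedot] → [eziyezot]

[eziyezot]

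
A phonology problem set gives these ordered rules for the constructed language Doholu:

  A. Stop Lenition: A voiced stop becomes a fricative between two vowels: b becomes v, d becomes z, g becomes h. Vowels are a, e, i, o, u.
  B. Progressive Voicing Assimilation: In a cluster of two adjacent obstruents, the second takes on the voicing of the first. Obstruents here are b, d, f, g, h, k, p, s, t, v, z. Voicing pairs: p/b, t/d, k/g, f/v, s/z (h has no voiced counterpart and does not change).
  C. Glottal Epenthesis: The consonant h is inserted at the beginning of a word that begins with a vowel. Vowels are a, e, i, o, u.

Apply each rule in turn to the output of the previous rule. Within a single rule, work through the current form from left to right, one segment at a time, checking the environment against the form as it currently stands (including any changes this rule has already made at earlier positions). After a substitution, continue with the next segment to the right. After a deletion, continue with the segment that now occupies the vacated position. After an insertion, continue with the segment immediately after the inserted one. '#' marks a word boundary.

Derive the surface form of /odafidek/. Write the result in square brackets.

A Stop Lenition: [odafidek] → [ozafizek]
B Progressive Voicing Assimilation: no change — [ozafizek]
C Glottal Epenthesis: [ozafizek] → [hozafizek]

[hozafizek]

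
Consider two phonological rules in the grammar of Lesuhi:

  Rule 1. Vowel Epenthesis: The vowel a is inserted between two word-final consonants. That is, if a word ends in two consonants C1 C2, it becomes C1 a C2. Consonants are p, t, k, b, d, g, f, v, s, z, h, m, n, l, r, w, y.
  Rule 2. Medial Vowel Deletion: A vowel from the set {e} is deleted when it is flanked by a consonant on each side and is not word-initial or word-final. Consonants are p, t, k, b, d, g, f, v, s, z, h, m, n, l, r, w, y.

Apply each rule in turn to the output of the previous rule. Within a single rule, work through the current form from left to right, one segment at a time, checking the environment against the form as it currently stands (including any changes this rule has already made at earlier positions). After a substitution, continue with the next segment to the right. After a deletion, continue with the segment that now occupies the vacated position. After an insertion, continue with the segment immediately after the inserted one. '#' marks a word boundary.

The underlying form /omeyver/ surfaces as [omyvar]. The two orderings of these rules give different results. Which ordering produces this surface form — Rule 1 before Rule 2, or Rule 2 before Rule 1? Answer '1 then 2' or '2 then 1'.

2 then 1

Order 1 then 2:
  1 Vowel Epenthesis: no change — [omeyver]
  2 Medial Vowel Deletion: [omeyver] → [omyvr]
  result: [omyvr]
Order 2 then 1:
  2 Medial Vowel Deletion: [omeyver] → [omyvr]
  1 Vowel Epenthesis: [omyvr] → [omyvar]
  result: [omyvar]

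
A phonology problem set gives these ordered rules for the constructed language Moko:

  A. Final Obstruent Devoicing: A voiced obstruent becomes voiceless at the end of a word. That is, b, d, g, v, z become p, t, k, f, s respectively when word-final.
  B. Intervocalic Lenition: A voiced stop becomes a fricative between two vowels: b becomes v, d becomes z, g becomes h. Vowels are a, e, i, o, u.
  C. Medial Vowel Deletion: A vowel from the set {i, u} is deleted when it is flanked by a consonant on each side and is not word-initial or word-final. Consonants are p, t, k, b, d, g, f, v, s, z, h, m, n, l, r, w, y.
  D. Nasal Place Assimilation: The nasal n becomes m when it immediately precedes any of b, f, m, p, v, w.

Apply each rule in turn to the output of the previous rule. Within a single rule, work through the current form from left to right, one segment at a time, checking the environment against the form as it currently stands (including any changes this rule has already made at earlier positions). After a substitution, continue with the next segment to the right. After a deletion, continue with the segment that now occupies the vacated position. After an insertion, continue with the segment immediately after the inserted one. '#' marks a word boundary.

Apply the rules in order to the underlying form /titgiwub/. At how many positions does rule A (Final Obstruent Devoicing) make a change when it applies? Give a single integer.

A Final Obstruent Devoicing: [titgiwub] → [titgiwup]
B Intervocalic Lenition: no change — [titgiwup]
C Medial Vowel Deletion: [titgiwup] → [ttgwp]
D Nasal Place Assimilation: no change — [ttgwp]
Rule A changed 1 position(s).

1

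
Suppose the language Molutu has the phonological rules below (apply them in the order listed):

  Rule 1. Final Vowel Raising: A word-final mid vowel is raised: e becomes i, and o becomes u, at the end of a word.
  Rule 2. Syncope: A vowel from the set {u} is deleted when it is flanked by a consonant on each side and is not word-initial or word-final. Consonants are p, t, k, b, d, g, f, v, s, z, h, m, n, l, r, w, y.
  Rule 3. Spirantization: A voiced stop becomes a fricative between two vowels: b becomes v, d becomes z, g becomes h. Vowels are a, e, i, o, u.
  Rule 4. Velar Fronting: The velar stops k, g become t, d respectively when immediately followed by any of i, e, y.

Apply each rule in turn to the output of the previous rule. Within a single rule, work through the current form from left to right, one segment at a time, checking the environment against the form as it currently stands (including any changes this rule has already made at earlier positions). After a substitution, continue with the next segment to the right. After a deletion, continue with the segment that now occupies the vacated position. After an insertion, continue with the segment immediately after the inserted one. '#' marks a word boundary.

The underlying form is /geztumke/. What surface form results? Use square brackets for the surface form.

[deztmti]

Rule 1 Final Vowel Raising: [geztumke] → [geztumki]
Rule 2 Syncope: [geztumki] → [geztmki]
Rule 3 Spirantization: no change — [geztmki]
Rule 4 Velar Fronting: [geztmki] → [deztmti]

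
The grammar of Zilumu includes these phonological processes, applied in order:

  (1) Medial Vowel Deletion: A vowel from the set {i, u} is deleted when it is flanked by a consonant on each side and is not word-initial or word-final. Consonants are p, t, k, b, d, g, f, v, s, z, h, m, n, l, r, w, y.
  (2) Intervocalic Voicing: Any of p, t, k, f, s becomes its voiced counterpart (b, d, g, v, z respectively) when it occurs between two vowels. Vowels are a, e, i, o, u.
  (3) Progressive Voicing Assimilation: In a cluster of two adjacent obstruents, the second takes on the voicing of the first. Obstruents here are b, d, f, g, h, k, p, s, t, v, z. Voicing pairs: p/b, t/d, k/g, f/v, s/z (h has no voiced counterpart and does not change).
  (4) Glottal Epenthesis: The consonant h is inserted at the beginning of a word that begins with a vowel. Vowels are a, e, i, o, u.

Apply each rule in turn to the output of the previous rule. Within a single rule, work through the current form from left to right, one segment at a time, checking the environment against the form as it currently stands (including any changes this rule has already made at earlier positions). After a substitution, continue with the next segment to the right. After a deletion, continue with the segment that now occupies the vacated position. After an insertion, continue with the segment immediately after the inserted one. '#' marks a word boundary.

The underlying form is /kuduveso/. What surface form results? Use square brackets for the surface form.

(1) Medial Vowel Deletion: [kuduveso] → [kdveso]
(2) Intervocalic Voicing: [kdveso] → [kdvezo]
(3) Progressive Voicing Assimilation: [kdvezo] → [ktfezo]
(4) Glottal Epenthesis: no change — [ktfezo]

[ktfezo]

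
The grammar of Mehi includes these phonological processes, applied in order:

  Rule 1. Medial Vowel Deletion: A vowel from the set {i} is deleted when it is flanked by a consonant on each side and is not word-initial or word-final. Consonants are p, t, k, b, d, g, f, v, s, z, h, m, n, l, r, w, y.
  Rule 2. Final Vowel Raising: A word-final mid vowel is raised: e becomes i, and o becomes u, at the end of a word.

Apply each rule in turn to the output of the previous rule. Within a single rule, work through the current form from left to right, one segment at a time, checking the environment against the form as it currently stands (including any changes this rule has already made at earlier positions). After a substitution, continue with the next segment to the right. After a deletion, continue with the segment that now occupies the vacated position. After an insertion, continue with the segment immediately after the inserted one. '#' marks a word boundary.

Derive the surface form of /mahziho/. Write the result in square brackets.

Rule 1 Medial Vowel Deletion: [mahziho] → [mahzho]
Rule 2 Final Vowel Raising: [mahzho] → [mahzhu]

[mahzhu]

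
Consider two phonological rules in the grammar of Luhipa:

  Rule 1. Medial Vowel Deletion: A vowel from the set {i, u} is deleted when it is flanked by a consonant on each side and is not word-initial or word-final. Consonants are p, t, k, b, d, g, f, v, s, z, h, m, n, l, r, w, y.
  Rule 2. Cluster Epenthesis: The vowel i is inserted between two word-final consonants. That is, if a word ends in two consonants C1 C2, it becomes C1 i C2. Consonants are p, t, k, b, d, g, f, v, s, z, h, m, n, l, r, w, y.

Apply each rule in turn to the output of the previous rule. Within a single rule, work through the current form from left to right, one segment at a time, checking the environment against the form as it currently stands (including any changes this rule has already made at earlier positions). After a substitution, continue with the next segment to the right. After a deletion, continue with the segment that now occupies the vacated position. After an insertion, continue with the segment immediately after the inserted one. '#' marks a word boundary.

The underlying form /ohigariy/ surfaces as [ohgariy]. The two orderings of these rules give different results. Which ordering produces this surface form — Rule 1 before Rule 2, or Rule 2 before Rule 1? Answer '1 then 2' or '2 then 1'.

Order 1 then 2:
  1 Medial Vowel Deletion: [ohigariy] → [ohgary]
  2 Cluster Epenthesis: [ohgary] → [ohgariy]
  result: [ohgariy]
Order 2 then 1:
  2 Cluster Epenthesis: no change — [ohigariy]
  1 Medial Vowel Deletion: [ohigariy] → [ohgary]
  result: [ohgary]

1 then 2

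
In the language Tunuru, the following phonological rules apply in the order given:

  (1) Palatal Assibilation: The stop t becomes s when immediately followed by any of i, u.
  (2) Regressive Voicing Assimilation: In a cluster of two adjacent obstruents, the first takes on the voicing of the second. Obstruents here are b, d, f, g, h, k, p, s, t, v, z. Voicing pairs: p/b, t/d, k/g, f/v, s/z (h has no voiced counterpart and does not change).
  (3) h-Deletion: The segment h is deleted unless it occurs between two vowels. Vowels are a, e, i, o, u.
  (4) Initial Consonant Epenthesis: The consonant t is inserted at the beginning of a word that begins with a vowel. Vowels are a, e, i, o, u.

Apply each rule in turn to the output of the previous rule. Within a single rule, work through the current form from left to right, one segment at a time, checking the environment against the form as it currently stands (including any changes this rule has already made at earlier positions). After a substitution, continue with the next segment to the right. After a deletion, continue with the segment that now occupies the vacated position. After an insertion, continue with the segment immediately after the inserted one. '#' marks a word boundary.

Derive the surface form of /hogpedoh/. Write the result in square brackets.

[tokpedo]

(1) Palatal Assibilation: no change — [hogpedoh]
(2) Regressive Voicing Assimilation: [hogpedoh] → [hokpedoh]
(3) h-Deletion: [hokpedoh] → [okpedo]
(4) Initial Consonant Epenthesis: [okpedo] → [tokpedo]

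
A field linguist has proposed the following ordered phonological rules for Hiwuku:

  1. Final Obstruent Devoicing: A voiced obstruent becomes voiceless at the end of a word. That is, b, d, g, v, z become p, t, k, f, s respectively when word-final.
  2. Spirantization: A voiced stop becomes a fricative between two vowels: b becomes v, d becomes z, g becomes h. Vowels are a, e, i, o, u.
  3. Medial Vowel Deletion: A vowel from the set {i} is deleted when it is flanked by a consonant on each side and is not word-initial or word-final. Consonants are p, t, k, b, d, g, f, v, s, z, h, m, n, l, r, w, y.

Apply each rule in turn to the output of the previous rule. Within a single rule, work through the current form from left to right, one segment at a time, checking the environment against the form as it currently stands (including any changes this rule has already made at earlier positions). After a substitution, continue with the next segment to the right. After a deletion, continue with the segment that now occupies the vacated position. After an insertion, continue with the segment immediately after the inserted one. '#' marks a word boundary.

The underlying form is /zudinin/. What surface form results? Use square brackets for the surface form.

1 Final Obstruent Devoicing: no change — [zudinin]
2 Spirantization: [zudinin] → [zuzinin]
3 Medial Vowel Deletion: [zuzinin] → [zuznn]

[zuznn]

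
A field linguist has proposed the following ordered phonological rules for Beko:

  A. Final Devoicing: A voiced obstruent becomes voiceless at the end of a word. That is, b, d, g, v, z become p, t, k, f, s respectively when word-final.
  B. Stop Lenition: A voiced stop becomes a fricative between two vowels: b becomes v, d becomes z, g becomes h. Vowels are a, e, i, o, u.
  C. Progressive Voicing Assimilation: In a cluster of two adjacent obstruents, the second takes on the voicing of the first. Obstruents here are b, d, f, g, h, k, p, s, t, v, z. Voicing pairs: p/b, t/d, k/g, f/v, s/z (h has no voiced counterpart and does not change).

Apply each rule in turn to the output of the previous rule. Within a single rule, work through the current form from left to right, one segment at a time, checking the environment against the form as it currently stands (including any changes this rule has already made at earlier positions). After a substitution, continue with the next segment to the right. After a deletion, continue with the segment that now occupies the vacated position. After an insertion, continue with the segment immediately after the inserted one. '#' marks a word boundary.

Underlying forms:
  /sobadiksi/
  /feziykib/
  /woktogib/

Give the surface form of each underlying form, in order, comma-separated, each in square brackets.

/sobadiksi/:
  A Final Devoicing: no change — [sobadiksi]
  B Stop Lenition: [sobadiksi] → [sovaziksi]
  C Progressive Voicing Assimilation: no change — [sovaziksi]
/feziykib/:
  A Final Devoicing: [feziykib] → [feziykip]
  B Stop Lenition: no change — [feziykip]
  C Progressive Voicing Assimilation: no change — [feziykip]
/woktogib/:
  A Final Devoicing: [woktogib] → [woktogip]
  B Stop Lenition: [woktogip] → [woktohip]
  C Progressive Voicing Assimilation: no change — [woktohip]

[sovaziksi], [feziykip], [woktohip]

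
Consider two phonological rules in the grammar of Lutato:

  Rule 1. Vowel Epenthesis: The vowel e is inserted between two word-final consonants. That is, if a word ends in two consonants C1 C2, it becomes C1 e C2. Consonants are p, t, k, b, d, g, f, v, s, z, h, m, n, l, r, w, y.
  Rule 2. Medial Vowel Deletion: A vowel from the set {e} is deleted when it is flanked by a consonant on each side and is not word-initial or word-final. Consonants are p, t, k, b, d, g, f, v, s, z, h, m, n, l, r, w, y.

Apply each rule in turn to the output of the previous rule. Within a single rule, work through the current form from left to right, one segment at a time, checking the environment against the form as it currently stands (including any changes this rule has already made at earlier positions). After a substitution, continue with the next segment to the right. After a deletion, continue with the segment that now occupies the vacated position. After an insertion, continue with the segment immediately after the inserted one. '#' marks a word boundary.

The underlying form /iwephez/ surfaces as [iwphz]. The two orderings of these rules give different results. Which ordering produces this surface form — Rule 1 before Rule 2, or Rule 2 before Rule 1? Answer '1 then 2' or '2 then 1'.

Order 1 then 2:
  1 Vowel Epenthesis: no change — [iwephez]
  2 Medial Vowel Deletion: [iwephez] → [iwphz]
  result: [iwphz]
Order 2 then 1:
  2 Medial Vowel Deletion: [iwephez] → [iwphz]
  1 Vowel Epenthesis: [iwphz] → [iwphez]
  result: [iwphez]

1 then 2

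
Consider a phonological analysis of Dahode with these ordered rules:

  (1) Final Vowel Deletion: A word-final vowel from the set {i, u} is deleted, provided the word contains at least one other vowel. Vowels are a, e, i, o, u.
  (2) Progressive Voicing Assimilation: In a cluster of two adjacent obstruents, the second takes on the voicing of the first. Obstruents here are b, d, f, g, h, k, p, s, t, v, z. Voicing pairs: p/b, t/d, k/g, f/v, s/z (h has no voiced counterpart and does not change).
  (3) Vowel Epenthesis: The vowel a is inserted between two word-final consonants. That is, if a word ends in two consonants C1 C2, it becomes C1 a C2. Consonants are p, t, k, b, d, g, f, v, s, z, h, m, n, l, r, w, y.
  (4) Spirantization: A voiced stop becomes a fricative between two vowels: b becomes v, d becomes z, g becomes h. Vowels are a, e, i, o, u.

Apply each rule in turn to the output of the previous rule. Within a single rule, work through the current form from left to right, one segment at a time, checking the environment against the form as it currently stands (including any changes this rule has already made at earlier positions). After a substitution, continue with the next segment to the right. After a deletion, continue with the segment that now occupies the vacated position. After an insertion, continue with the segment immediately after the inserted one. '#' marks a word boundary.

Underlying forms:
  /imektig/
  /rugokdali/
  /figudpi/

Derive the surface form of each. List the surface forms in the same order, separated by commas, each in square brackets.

[imektig], [ruhoktal], [fihuzab]

/imektig/:
  (1) Final Vowel Deletion: no change — [imektig]
  (2) Progressive Voicing Assimilation: no change — [imektig]
  (3) Vowel Epenthesis: no change — [imektig]
  (4) Spirantization: no change — [imektig]
/rugokdali/:
  (1) Final Vowel Deletion: [rugokdali] → [rugokdal]
  (2) Progressive Voicing Assimilation: [rugokdal] → [rugoktal]
  (3) Vowel Epenthesis: no change — [rugoktal]
  (4) Spirantization: [rugoktal] → [ruhoktal]
/figudpi/:
  (1) Final Vowel Deletion: [figudpi] → [figudp]
  (2) Progressive Voicing Assimilation: [figudp] → [figudb]
  (3) Vowel Epenthesis: [figudb] → [figudab]
  (4) Spirantization: [figudab] → [fihuzab]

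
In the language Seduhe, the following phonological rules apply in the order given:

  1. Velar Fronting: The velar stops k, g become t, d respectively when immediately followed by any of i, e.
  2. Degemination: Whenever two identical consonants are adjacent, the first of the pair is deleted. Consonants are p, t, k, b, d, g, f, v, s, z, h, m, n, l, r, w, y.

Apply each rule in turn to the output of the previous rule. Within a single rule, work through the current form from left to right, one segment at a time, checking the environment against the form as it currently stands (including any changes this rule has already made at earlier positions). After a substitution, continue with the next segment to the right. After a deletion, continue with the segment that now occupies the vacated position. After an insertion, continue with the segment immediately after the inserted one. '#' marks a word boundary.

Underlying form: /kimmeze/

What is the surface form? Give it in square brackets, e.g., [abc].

1 Velar Fronting: [kimmeze] → [timmeze]
2 Degemination: [timmeze] → [timeze]

[timeze]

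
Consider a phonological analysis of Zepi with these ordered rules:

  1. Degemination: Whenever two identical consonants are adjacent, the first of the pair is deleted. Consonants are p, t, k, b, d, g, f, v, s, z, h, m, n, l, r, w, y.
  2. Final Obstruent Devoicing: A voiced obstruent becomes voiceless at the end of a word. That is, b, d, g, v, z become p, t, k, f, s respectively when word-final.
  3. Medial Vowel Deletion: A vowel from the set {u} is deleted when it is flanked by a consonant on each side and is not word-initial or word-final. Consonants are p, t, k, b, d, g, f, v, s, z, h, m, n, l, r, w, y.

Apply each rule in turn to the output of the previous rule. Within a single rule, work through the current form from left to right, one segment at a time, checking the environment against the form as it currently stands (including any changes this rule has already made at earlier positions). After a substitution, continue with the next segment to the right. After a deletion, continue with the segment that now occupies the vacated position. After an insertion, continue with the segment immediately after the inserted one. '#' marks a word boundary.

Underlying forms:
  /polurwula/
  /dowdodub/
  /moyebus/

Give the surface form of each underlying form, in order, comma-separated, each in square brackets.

[polrwla], [dowdodp], [moyebs]

/polurwula/:
  1 Degemination: no change — [polurwula]
  2 Final Obstruent Devoicing: no change — [polurwula]
  3 Medial Vowel Deletion: [polurwula] → [polrwla]
/dowdodub/:
  1 Degemination: no change — [dowdodub]
  2 Final Obstruent Devoicing: [dowdodub] → [dowdodup]
  3 Medial Vowel Deletion: [dowdodup] → [dowdodp]
/moyebus/:
  1 Degemination: no change — [moyebus]
  2 Final Obstruent Devoicing: no change — [moyebus]
  3 Medial Vowel Deletion: [moyebus] → [moyebs]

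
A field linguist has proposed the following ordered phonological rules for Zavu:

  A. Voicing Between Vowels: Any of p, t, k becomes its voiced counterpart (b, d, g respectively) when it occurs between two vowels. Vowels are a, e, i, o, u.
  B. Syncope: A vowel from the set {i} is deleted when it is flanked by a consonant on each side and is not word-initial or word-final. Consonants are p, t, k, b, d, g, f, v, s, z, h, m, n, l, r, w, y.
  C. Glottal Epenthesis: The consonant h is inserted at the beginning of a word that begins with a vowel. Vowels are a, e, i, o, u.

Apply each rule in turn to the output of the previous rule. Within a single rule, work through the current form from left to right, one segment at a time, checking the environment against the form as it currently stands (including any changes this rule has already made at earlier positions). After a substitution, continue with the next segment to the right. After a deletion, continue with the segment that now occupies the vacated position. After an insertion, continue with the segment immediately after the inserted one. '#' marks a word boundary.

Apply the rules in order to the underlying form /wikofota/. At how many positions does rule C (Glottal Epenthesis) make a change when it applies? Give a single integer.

0

A Voicing Between Vowels: [wikofota] → [wigofoda]
B Syncope: [wigofoda] → [wgofoda]
C Glottal Epenthesis: no change — [wgofoda]
Rule C changed 0 position(s).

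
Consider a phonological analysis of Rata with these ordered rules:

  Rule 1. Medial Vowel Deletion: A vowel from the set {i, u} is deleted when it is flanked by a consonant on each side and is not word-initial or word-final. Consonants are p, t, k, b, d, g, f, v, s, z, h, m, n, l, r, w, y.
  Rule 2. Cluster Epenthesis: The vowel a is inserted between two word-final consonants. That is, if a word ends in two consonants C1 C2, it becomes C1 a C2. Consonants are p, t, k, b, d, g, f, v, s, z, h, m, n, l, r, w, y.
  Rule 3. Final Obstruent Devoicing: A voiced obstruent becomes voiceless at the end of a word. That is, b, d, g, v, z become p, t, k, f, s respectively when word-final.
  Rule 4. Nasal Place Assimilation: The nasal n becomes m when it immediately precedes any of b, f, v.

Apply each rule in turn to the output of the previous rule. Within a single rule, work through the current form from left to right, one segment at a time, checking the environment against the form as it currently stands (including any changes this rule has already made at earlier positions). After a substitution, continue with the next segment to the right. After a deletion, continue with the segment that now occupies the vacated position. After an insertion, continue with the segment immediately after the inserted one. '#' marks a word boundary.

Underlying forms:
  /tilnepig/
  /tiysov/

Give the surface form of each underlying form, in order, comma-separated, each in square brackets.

/tilnepig/:
  Rule 1 Medial Vowel Deletion: [tilnepig] → [tlnepg]
  Rule 2 Cluster Epenthesis: [tlnepg] → [tlnepag]
  Rule 3 Final Obstruent Devoicing: [tlnepag] → [tlnepak]
  Rule 4 Nasal Place Assimilation: no change — [tlnepak]
/tiysov/:
  Rule 1 Medial Vowel Deletion: [tiysov] → [tysov]
  Rule 2 Cluster Epenthesis: no change — [tysov]
  Rule 3 Final Obstruent Devoicing: [tysov] → [tysof]
  Rule 4 Nasal Place Assimilation: no change — [tysof]

[tlnepak], [tysof]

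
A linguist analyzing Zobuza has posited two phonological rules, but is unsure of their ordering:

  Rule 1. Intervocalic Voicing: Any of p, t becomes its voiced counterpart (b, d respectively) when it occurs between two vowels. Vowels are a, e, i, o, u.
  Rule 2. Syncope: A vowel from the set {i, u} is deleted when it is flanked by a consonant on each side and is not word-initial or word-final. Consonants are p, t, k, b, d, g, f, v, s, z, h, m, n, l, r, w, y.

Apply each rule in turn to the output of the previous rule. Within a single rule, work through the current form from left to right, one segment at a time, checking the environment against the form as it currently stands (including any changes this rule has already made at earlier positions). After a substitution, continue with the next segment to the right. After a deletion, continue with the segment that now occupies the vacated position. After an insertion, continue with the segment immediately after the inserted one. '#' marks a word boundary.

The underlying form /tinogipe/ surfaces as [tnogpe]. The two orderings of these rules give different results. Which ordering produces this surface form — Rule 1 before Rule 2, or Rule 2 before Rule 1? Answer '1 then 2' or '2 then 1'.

2 then 1

Order 1 then 2:
  1 Intervocalic Voicing: [tinogipe] → [tinogibe]
  2 Syncope: [tinogibe] → [tnogbe]
  result: [tnogbe]
Order 2 then 1:
  2 Syncope: [tinogipe] → [tnogpe]
  1 Intervocalic Voicing: no change — [tnogpe]
  result: [tnogpe]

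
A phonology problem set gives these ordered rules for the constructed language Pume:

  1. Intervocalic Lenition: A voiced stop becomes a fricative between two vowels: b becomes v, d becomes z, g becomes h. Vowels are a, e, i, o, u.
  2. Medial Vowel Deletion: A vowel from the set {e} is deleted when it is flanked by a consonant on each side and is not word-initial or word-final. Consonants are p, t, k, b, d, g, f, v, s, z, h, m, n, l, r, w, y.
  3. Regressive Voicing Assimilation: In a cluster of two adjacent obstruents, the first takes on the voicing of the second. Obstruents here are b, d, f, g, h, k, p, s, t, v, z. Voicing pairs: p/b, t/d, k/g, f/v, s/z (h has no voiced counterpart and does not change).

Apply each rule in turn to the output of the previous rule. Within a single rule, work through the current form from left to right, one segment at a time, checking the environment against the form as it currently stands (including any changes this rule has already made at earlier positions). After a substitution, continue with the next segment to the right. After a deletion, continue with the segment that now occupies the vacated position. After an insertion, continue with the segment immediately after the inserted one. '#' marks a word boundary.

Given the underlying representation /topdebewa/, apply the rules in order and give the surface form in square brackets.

1 Intervocalic Lenition: [topdebewa] → [topdevewa]
2 Medial Vowel Deletion: [topdevewa] → [topdvwa]
3 Regressive Voicing Assimilation: [topdvwa] → [tobdvwa]

[tobdvwa]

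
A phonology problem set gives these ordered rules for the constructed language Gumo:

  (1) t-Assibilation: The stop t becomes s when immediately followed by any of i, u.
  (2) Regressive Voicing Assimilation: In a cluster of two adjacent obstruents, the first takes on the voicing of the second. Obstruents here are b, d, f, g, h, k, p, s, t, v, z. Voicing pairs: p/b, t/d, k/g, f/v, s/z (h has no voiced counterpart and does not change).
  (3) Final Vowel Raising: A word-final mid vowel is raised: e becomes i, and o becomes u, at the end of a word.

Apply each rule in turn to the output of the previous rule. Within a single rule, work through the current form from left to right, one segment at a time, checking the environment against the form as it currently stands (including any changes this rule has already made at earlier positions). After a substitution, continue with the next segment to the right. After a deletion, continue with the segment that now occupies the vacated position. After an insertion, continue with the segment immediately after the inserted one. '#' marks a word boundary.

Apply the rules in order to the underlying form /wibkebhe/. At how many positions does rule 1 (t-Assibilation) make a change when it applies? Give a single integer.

(1) t-Assibilation: no change — [wibkebhe]
(2) Regressive Voicing Assimilation: [wibkebhe] → [wipkephe]
(3) Final Vowel Raising: [wipkephe] → [wipkephi]
Rule 1 changed 0 position(s).

0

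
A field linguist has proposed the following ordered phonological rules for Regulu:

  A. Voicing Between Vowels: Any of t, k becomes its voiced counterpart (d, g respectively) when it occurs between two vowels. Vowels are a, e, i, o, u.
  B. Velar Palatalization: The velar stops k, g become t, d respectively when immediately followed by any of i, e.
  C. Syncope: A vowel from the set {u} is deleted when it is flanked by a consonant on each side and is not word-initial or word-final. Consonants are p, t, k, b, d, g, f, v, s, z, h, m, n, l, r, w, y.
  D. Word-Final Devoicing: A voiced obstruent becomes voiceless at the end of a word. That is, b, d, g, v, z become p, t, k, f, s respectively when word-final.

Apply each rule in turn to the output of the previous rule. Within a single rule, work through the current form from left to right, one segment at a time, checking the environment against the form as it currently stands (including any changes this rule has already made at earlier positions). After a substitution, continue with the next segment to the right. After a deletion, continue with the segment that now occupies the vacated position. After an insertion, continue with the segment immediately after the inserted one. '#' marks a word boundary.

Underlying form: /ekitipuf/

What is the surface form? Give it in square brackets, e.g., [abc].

A Voicing Between Vowels: [ekitipuf] → [egidipuf]
B Velar Palatalization: [egidipuf] → [edidipuf]
C Syncope: [edidipuf] → [edidipf]
D Word-Final Devoicing: no change — [edidipf]

[edidipf]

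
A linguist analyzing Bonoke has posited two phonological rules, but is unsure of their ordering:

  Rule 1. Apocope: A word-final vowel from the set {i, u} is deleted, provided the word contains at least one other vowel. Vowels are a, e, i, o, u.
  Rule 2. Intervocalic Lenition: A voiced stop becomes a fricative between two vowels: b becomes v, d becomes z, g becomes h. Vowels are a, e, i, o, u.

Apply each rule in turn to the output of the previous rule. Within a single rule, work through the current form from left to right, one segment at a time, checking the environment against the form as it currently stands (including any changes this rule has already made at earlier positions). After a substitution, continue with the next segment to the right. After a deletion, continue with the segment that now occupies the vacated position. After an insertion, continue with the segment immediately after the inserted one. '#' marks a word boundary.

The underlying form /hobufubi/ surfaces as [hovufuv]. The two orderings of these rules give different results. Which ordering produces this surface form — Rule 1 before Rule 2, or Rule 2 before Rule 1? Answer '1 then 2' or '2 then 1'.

2 then 1

Order 1 then 2:
  1 Apocope: [hobufubi] → [hobufub]
  2 Intervocalic Lenition: [hobufub] → [hovufub]
  result: [hovufub]
Order 2 then 1:
  2 Intervocalic Lenition: [hobufubi] → [hovufuvi]
  1 Apocope: [hovufuvi] → [hovufuv]
  result: [hovufuv]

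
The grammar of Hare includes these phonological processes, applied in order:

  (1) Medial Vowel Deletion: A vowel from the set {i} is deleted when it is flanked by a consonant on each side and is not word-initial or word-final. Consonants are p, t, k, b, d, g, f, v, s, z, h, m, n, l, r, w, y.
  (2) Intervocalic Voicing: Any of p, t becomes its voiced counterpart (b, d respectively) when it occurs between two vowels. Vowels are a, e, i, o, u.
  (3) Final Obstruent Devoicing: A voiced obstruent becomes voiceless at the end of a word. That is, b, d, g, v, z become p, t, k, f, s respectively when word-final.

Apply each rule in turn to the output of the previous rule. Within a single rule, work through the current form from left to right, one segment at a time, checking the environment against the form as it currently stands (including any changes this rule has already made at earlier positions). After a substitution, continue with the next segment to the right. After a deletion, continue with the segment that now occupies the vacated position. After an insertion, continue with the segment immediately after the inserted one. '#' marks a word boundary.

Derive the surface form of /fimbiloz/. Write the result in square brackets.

[fmblos]

(1) Medial Vowel Deletion: [fimbiloz] → [fmbloz]
(2) Intervocalic Voicing: no change — [fmbloz]
(3) Final Obstruent Devoicing: [fmbloz] → [fmblos]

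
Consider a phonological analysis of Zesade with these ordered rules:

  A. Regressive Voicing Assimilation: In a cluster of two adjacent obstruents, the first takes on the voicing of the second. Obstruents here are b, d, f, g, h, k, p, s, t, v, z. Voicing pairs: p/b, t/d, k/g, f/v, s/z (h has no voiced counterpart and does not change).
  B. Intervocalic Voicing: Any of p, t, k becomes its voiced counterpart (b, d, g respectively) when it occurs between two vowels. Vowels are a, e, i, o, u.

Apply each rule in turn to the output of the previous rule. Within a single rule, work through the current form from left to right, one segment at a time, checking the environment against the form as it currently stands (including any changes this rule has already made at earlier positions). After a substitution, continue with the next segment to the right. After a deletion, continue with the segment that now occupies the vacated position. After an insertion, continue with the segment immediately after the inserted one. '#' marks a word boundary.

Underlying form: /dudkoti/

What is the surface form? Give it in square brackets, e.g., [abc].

[dutkodi]

A Regressive Voicing Assimilation: [dudkoti] → [dutkoti]
B Intervocalic Voicing: [dutkoti] → [dutkodi]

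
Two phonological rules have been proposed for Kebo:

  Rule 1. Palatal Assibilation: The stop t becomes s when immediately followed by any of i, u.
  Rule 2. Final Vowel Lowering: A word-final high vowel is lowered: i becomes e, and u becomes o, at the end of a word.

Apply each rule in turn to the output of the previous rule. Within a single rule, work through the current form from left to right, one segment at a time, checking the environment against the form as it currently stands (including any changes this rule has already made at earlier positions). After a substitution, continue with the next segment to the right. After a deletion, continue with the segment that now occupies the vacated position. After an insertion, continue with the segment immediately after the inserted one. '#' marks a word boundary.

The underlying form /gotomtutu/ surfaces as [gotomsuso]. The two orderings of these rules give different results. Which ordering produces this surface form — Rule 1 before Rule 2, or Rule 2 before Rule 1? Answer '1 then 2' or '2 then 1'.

1 then 2

Order 1 then 2:
  1 Palatal Assibilation: [gotomtutu] → [gotomsusu]
  2 Final Vowel Lowering: [gotomsusu] → [gotomsuso]
  result: [gotomsuso]
Order 2 then 1:
  2 Final Vowel Lowering: [gotomtutu] → [gotomtuto]
  1 Palatal Assibilation: [gotomtuto] → [gotomsuto]
  result: [gotomsuto]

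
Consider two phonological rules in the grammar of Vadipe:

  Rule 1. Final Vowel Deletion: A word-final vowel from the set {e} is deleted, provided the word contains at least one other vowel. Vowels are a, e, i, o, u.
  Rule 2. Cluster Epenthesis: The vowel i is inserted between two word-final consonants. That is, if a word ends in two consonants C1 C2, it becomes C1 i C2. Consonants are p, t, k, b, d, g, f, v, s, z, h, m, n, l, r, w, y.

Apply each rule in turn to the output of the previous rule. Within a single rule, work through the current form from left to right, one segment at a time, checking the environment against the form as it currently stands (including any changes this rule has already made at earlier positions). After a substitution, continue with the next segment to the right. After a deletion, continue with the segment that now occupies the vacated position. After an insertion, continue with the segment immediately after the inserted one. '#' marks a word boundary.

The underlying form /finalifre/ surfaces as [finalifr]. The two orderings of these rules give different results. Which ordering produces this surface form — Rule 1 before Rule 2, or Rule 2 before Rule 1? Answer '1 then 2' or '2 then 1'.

2 then 1

Order 1 then 2:
  1 Final Vowel Deletion: [finalifre] → [finalifr]
  2 Cluster Epenthesis: [finalifr] → [finalifir]
  result: [finalifir]
Order 2 then 1:
  2 Cluster Epenthesis: no change — [finalifre]
  1 Final Vowel Deletion: [finalifre] → [finalifr]
  result: [finalifr]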